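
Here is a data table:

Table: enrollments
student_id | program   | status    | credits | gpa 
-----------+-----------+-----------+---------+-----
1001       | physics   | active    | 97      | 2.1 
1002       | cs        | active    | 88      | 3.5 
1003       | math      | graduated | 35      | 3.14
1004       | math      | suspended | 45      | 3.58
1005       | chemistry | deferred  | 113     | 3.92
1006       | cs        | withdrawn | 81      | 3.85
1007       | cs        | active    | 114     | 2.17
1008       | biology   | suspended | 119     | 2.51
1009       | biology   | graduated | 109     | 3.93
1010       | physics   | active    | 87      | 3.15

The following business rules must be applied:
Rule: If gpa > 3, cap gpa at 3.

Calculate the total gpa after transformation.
27.78

Step 1: 7 records have gpa > 3
Step 2: These records originally summed to 25.07
Step 3: After capping: 7 × 3 = 21
Step 4: Unaffected records sum: 6.78
Step 5: Final sum = 21 + 6.78 = 27.78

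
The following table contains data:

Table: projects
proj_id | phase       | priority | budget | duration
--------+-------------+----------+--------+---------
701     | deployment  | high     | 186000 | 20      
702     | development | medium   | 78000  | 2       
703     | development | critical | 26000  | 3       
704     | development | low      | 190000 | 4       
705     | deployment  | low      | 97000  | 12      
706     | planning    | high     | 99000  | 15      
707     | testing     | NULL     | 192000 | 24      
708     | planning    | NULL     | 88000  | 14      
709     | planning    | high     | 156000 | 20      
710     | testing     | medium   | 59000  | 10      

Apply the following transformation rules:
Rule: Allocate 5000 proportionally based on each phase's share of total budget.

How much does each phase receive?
deployment: 1208.37, development: 1255.34, planning: 1464.56, testing: 1071.73

Step 1: Calculate total budget = 1171000
Step 2: Calculate each phase's proportion:
  deployment: 283000/1171000 = 24.17% → 1208.37
  development: 294000/1171000 = 25.11% → 1255.34
  planning: 343000/1171000 = 29.29% → 1464.56
  testing: 251000/1171000 = 21.43% → 1071.73
Step 3: Verify: sum of allocations ≈ 5000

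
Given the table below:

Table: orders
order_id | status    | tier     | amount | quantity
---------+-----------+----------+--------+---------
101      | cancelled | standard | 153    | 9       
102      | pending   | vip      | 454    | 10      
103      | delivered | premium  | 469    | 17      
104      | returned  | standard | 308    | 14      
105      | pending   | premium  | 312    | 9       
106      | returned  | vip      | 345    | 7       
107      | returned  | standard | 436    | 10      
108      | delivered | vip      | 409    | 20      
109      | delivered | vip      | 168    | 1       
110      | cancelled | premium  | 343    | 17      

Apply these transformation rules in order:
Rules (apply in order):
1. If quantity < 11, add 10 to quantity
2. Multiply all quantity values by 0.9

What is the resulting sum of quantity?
156.6

Step 1: Apply Rule 1 - Add 10 to records with quantity < 11
  - 6 records affected: 46 + (6 × 10) = 106
  - Unaffected records: 68
  - Sum after Rule 1: 174
Step 2: Apply Rule 2 - Multiply all by 0.9
  - 174 × 0.9 = 156.6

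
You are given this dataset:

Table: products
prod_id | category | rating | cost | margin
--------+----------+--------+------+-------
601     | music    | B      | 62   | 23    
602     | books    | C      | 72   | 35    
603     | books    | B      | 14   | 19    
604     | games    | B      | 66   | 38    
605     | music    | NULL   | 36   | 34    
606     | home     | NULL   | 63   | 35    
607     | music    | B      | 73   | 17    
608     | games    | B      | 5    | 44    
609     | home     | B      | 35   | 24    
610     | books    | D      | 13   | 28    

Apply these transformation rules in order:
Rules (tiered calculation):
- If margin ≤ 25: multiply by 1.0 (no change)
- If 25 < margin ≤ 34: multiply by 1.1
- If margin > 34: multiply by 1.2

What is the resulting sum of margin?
333.6

Step 1: Tier 1 (margin ≤ 25): 4 records, sum = 83 × 1.0 = 83.0
Step 2: Tier 2 (25 < margin ≤ 34): 2 records, sum = 62 × 1.1 = 68.2
Step 3: Tier 3 (margin > 34): 4 records, sum = 152 × 1.2 = 182.4
Step 4: Final sum = 83.0 + 68.2 + 182.4 = 333.6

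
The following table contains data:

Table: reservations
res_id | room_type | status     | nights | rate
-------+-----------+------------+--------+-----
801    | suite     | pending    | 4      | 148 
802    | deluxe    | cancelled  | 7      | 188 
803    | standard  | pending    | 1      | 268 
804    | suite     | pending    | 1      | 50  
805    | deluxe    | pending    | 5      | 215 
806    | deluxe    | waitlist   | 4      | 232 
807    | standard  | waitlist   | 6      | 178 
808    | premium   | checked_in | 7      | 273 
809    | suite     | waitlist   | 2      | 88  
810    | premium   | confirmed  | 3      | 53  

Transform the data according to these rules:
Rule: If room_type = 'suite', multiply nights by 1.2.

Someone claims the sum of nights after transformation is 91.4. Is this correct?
No, the correct result is 41.4.

Step 1: Calculate the correct sum after transformation
Step 2: Apply multiplier 1.2 to records where room_type = 'suite'
Step 3: Correct result = 41.4
Step 4: Claimed result = 91.4
Step 5: 41.4 ≠ 91.4
Conclusion: The claimed result is incorrect. The correct answer is 41.4.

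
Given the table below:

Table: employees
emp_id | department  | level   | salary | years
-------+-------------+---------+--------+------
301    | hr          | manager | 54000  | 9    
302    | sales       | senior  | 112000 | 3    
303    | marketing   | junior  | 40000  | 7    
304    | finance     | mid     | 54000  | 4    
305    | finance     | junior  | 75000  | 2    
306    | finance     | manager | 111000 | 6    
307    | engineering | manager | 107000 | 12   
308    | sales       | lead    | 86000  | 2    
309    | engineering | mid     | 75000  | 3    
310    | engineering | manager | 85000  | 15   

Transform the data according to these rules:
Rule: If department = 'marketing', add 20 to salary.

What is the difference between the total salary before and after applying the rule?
20

Step 1: Original sum of salary = 799000
Step 2: 1 records have department = 'marketing'
Step 3: Each affected record changes by 20
Step 4: Total change = 1 × 20 = 20
Step 5: New sum = 799000 + 20 = 799020
Step 6: Difference = |799020 - 799000| = 20
        (Sum increased by 20)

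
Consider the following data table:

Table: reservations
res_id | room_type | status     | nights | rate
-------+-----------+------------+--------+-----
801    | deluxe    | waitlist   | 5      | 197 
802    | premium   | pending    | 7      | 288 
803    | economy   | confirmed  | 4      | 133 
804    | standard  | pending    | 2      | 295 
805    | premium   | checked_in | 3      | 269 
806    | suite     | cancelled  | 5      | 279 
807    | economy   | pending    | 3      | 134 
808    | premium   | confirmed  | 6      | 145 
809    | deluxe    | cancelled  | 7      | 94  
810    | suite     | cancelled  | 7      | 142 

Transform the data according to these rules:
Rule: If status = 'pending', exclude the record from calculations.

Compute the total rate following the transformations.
1259

Step 1: Identify records where status = 'pending'
Step 2: The excluded records sum to 717
Step 3: Original total rate = 1976
Step 4: Remaining total = 1976 - 717 = 1259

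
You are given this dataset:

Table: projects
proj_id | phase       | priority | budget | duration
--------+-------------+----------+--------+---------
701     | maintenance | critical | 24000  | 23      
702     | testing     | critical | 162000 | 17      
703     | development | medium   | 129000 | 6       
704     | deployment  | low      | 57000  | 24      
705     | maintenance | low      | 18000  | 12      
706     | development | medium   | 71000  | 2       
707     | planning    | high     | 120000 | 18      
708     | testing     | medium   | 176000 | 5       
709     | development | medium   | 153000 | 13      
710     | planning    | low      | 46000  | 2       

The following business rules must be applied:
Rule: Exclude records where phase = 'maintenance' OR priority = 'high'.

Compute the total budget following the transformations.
794000

Step 1: Find records where phase = 'maintenance' OR priority = 'high'
Step 2: 3 records match, summing to 162000
Step 3: Original sum: 956000
Step 4: Remaining sum = 956000 - 162000 = 794000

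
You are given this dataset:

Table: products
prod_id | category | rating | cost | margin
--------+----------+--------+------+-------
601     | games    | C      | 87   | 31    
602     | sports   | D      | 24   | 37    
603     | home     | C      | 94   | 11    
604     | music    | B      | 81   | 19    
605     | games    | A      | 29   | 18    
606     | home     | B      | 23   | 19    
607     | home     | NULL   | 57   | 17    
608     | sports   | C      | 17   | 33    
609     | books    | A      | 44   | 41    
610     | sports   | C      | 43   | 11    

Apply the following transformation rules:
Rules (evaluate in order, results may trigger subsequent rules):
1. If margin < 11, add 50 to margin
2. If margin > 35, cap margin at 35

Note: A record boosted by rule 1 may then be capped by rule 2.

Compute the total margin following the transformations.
229

Step 1: Apply rule 1 to records with margin < 11
  - 0 records get bonus of 50
  - Of these, 0 records then exceed 35 and get capped
Step 2: Apply rule 2 to records with margin > 35
  - 2 records (original) are capped
Step 3: Calculate final sum = 229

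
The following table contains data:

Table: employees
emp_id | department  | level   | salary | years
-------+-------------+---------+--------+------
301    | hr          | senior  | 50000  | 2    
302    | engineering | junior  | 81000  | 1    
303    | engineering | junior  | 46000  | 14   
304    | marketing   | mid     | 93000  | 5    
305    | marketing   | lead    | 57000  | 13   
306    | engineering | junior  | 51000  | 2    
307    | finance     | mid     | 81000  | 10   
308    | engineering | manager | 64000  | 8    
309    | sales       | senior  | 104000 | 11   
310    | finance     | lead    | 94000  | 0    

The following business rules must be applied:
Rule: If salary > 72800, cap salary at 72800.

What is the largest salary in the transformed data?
72800

Step 1: Original maximum salary = 104000
Step 2: Apply cap at 72800
Step 3: 5 records had salary > 72800 and were capped
Step 4: Maximum after transformation = 72800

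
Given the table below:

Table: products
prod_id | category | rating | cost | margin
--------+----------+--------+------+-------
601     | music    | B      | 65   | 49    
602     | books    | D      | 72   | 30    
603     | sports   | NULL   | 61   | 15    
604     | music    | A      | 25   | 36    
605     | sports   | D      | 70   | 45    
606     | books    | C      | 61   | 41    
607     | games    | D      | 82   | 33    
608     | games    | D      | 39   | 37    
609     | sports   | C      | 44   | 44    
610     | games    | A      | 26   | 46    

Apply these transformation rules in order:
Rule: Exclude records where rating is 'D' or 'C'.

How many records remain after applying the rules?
4

Step 1: Count records to exclude
  - 4 (D) + 2 (C) = 6 records
Step 2: Total records: 10
Step 3: Remaining = 10 - 6 = 4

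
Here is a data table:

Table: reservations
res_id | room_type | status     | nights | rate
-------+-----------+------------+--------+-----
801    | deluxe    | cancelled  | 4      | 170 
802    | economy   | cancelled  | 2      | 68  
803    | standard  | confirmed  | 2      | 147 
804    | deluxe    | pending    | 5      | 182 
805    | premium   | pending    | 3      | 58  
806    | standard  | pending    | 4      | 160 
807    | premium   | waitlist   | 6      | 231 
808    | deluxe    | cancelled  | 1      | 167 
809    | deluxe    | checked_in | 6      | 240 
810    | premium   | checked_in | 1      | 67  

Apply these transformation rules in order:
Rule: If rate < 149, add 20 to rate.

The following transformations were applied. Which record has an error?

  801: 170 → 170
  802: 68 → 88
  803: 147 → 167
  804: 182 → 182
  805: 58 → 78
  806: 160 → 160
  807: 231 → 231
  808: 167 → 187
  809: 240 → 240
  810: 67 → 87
Record 808 has an error. The correct transformed value should be 167, not 187.

Step 1: Check each record against the rule
Step 2: Record 808 has rate = 167
Step 3: Since 167 >= 149, the bonus should not have been applied
Step 4: Correct value = 167, but claimed value = 187
Conclusion: Record 808 has the error.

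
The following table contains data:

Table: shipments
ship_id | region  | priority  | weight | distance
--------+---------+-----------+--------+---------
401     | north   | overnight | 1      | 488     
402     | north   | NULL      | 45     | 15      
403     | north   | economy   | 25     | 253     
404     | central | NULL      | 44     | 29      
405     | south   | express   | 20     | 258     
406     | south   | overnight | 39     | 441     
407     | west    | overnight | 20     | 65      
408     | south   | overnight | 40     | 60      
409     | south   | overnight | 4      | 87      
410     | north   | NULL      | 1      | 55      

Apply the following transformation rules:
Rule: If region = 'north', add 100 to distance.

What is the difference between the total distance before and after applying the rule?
400

Step 1: Original sum of distance = 1751
Step 2: 4 records have region = 'north'
Step 3: Each affected record changes by 100
Step 4: Total change = 4 × 100 = 400
Step 5: New sum = 1751 + 400 = 2151
Step 6: Difference = |2151 - 1751| = 400
        (Sum increased by 400)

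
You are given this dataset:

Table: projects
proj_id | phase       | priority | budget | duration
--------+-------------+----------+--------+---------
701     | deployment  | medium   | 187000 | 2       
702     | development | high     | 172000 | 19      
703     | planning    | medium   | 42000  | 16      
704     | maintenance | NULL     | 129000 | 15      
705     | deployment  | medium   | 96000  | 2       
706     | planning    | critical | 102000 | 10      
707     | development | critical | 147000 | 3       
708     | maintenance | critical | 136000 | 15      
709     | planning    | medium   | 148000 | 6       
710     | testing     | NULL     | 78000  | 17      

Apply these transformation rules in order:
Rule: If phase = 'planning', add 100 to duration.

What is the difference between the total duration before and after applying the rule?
300

Step 1: Original sum of duration = 105
Step 2: 3 records have phase = 'planning'
Step 3: Each affected record changes by 100
Step 4: Total change = 3 × 100 = 300
Step 5: New sum = 105 + 300 = 405
Step 6: Difference = |405 - 105| = 300
        (Sum increased by 300)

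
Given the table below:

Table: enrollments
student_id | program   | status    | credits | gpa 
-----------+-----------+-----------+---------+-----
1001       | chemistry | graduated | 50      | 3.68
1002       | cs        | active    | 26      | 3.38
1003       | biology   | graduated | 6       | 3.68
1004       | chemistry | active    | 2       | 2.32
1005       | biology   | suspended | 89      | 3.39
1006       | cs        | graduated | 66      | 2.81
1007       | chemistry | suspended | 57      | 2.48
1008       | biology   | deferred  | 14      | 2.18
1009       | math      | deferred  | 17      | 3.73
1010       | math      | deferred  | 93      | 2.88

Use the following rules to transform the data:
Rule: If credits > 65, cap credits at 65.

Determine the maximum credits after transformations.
65

Step 1: Original maximum credits = 93
Step 2: Apply cap at 65
Step 3: 3 records had credits > 65 and were capped
Step 4: Maximum after transformation = 65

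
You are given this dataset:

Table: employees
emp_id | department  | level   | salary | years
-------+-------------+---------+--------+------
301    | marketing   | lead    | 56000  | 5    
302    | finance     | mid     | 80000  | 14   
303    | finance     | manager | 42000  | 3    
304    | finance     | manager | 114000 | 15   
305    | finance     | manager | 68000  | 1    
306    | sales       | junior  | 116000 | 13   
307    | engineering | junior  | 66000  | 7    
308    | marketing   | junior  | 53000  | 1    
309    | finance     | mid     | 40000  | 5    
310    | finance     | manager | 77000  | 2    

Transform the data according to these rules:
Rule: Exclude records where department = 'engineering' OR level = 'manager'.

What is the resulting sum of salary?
345000

Step 1: Find records where department = 'engineering' OR level = 'manager'
Step 2: 5 records match, summing to 367000
Step 3: Original sum: 712000
Step 4: Remaining sum = 712000 - 367000 = 345000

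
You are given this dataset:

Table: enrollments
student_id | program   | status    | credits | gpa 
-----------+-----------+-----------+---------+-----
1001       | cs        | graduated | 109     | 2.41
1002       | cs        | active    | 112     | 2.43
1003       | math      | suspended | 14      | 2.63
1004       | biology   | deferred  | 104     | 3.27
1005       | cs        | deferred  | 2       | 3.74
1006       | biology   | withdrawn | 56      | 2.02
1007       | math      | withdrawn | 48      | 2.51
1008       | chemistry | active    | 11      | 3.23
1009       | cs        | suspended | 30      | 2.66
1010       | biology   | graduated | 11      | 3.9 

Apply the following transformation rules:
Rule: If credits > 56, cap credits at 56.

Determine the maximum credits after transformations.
56

Step 1: Original maximum credits = 112
Step 2: Apply cap at 56
Step 3: 3 records had credits > 56 and were capped
Step 4: Maximum after transformation = 56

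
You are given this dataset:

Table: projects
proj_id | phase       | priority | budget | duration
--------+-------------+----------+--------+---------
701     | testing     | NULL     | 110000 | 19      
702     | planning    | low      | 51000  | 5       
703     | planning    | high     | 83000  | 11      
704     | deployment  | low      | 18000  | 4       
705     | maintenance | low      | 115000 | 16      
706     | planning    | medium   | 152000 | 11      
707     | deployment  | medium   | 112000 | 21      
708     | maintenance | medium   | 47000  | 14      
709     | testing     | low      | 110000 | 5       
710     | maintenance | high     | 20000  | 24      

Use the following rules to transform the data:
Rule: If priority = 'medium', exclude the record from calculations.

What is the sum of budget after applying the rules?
507000

Step 1: Identify records where priority = 'medium'
Step 2: The excluded records sum to 311000
Step 3: Original total budget = 818000
Step 4: Remaining total = 818000 - 311000 = 507000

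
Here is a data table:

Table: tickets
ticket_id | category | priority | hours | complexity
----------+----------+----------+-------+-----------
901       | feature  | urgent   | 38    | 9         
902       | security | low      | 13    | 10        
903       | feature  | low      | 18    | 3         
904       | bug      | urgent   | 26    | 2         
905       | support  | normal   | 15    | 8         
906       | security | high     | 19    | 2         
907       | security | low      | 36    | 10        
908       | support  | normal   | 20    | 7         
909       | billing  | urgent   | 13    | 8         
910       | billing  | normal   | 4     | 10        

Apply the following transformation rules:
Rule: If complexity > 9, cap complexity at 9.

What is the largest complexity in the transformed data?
9

Step 1: Original maximum complexity = 10
Step 2: Apply cap at 9
Step 3: 3 records had complexity > 9 and were capped
Step 4: Maximum after transformation = 9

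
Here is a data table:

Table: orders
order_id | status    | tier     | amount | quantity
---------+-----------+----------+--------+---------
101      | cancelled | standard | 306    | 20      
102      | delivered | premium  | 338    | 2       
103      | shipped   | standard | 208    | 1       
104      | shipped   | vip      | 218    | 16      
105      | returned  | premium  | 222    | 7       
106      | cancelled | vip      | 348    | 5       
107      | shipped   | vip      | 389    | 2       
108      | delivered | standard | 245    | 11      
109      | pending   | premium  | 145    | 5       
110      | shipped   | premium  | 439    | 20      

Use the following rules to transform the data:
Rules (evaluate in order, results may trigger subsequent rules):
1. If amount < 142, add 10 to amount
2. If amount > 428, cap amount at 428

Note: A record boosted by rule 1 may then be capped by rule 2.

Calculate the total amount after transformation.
2847

Step 1: Apply rule 1 to records with amount < 142
  - 0 records get bonus of 10
  - Of these, 0 records then exceed 428 and get capped
Step 2: Apply rule 2 to records with amount > 428
  - 1 records (original) are capped
Step 3: Calculate final sum = 2847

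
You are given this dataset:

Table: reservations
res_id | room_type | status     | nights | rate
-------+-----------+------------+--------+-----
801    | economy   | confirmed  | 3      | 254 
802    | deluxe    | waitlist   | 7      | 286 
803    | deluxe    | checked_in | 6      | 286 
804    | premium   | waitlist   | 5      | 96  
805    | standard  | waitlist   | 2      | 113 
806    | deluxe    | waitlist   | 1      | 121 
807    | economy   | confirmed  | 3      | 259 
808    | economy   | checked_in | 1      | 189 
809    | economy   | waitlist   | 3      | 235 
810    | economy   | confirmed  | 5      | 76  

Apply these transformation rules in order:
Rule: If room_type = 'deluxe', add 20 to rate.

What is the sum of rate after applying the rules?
1975

Step 1: Count records where room_type = 'deluxe': 3
Step 2: Total bonus added: 3 × 20 = 60
Step 3: Original sum of rate: 1915
Step 4: Final sum = 1915 + 60 = 1975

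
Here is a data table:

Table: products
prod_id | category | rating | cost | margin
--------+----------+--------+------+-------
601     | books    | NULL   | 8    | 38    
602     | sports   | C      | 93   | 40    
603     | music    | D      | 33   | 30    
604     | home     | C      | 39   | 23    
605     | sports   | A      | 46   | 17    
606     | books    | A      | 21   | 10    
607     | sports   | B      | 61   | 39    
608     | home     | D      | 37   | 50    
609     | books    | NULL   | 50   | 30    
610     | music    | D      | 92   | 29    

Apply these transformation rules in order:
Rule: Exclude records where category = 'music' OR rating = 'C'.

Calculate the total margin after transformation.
184

Step 1: Find records where category = 'music' OR rating = 'C'
Step 2: 4 records match, summing to 122
Step 3: Original sum: 306
Step 4: Remaining sum = 306 - 122 = 184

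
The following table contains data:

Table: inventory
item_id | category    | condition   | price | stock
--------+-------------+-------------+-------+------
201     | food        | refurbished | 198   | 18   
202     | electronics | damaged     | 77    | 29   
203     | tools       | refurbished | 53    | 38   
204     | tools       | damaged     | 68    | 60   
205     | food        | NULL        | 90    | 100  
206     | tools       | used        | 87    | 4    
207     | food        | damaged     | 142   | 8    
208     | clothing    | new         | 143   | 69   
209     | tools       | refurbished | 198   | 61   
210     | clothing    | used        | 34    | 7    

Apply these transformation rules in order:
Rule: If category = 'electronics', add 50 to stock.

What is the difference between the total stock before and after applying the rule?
50

Step 1: Original sum of stock = 394
Step 2: 1 records have category = 'electronics'
Step 3: Each affected record changes by 50
Step 4: Total change = 1 × 50 = 50
Step 5: New sum = 394 + 50 = 444
Step 6: Difference = |444 - 394| = 50
        (Sum increased by 50)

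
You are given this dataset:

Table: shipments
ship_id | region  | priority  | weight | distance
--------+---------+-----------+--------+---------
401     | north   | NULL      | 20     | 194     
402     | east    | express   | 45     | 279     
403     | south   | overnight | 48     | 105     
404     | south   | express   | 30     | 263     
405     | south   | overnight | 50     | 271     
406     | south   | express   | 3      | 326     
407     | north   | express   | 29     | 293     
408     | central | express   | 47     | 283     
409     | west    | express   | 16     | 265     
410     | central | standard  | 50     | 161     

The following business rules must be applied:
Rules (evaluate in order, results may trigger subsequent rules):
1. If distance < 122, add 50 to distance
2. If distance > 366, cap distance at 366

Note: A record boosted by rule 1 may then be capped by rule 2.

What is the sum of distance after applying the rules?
2490

Step 1: Apply rule 1 to records with distance < 122
  - 1 records get bonus of 50
  - Of these, 0 records then exceed 366 and get capped
Step 2: Apply rule 2 to records with distance > 366
  - 0 records (original) are capped
Step 3: Calculate final sum = 2490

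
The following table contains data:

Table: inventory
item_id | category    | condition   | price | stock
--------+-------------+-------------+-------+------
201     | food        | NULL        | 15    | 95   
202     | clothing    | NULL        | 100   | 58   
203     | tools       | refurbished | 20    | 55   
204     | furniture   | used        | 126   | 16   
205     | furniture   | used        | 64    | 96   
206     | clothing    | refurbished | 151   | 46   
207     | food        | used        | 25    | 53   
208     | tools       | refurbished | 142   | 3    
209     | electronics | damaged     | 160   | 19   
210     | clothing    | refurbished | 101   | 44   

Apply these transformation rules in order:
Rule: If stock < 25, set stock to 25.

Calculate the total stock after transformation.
522

Step 1: 3 records have stock < 25
Step 2: These records originally summed to 38
Step 3: After setting to minimum: 3 × 25 = 75
Step 4: Unaffected records sum: 447
Step 5: Final sum = 75 + 447 = 522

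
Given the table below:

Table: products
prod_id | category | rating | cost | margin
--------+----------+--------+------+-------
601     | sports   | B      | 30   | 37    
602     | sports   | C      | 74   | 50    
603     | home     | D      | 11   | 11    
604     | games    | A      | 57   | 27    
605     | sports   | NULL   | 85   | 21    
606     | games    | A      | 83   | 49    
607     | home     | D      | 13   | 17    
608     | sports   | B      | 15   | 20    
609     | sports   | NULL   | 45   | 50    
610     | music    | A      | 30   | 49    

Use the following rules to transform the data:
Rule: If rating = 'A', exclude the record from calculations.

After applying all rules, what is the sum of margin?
206

Step 1: Identify records where rating = 'A'
Step 2: The excluded records sum to 125
Step 3: Original total margin = 331
Step 4: Remaining total = 331 - 125 = 206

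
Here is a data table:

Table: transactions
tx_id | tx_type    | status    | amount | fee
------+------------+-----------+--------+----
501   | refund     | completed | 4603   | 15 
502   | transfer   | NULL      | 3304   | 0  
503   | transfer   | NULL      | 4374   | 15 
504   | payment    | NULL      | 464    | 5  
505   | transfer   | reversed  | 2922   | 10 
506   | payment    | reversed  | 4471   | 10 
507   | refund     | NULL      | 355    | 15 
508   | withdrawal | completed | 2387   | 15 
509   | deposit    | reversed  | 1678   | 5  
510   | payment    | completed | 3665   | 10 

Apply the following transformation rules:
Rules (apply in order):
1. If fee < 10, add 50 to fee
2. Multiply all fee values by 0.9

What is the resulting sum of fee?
225.0

Step 1: Apply Rule 1 - Add 50 to records with fee < 10
  - 3 records affected: 10 + (3 × 50) = 160
  - Unaffected records: 90
  - Sum after Rule 1: 250
Step 2: Apply Rule 2 - Multiply all by 0.9
  - 250 × 0.9 = 225.0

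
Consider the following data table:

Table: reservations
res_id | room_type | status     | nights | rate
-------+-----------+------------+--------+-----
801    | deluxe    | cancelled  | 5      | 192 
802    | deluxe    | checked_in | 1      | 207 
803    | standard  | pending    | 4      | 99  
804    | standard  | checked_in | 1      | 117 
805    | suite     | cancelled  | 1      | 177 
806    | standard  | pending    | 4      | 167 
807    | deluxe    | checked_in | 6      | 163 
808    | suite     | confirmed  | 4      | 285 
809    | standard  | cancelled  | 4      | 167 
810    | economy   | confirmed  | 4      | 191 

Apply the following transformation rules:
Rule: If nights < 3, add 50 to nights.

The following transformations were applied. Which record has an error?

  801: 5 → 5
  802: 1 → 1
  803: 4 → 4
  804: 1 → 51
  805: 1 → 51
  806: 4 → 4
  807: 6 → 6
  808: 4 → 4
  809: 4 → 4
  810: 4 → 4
Record 802 has an error. The correct transformed value should be 51, not 1.

Step 1: Check each record against the rule
Step 2: Record 802 has nights = 1
Step 3: Since 1 < 3, the bonus should have been applied
Step 4: Correct value = 51, but claimed value = 1
Conclusion: Record 802 has the error.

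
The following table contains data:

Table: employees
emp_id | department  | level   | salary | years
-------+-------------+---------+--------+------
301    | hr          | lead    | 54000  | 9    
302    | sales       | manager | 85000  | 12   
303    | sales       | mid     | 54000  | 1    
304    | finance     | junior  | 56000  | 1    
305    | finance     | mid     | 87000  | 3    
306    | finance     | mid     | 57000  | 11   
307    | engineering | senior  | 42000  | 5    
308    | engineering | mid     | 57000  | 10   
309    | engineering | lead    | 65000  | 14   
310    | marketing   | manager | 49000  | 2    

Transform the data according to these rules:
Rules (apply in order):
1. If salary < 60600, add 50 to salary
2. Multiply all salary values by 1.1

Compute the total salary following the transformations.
666985.0

Step 1: Apply Rule 1 - Add 50 to records with salary < 60600
  - 7 records affected: 369000 + (7 × 50) = 369350
  - Unaffected records: 237000
  - Sum after Rule 1: 606350
Step 2: Apply Rule 2 - Multiply all by 1.1
  - 606350 × 1.1 = 666985.0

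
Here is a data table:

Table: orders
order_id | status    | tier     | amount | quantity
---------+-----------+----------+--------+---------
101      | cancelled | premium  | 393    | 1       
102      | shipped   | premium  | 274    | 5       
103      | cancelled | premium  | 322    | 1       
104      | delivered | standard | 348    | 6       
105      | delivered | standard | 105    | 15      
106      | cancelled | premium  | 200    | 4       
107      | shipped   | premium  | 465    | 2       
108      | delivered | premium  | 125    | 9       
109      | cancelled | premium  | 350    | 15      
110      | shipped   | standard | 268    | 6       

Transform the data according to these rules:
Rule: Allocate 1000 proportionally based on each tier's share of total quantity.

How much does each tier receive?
premium: 578.12, standard: 421.88

Step 1: Calculate total quantity = 64
Step 2: Calculate each tier's proportion:
  premium: 37/64 = 57.81% → 578.12
  standard: 27/64 = 42.19% → 421.88
Step 3: Verify: sum of allocations ≈ 1000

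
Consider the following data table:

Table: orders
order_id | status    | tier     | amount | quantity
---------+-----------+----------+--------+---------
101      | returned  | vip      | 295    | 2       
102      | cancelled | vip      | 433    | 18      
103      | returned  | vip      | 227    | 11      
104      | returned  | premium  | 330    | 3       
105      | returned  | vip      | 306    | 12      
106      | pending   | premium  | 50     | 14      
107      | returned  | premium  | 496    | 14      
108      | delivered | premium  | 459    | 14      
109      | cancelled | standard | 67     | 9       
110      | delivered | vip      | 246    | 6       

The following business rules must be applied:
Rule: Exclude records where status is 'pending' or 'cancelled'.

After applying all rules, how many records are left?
7

Step 1: Count records to exclude
  - 1 (pending) + 2 (cancelled) = 3 records
Step 2: Total records: 10
Step 3: Remaining = 10 - 3 = 7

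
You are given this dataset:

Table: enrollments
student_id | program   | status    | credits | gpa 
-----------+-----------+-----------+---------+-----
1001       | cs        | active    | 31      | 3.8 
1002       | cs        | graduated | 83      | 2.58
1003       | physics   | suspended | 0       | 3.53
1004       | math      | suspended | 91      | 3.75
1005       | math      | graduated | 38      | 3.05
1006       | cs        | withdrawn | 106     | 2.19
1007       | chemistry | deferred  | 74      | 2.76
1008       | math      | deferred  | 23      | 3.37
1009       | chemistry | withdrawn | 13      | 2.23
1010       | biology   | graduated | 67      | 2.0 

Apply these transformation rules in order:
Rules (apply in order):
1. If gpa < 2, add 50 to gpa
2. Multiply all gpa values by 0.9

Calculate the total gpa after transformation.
26.33

Step 1: Apply Rule 1 - Add 50 to records with gpa < 2
  - 0 records affected: 0 + (0 × 50) = 0
  - Unaffected records: 29.26
  - Sum after Rule 1: 29.26
Step 2: Apply Rule 2 - Multiply all by 0.9
  - 29.26 × 0.9 = 26.33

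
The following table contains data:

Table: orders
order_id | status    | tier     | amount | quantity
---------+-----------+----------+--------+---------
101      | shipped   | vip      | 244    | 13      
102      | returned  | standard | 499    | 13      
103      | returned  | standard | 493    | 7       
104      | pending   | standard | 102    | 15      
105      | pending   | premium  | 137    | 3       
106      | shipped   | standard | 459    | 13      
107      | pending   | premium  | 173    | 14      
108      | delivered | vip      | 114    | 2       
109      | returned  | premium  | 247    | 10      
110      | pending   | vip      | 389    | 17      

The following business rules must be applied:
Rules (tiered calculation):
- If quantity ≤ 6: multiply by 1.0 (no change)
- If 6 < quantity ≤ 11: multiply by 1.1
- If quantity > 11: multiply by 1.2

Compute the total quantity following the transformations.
125.7

Step 1: Tier 1 (quantity ≤ 6): 2 records, sum = 5 × 1.0 = 5.0
Step 2: Tier 2 (6 < quantity ≤ 11): 2 records, sum = 17 × 1.1 = 18.7
Step 3: Tier 3 (quantity > 11): 6 records, sum = 85 × 1.2 = 102.0
Step 4: Final sum = 5.0 + 18.7 + 102.0 = 125.7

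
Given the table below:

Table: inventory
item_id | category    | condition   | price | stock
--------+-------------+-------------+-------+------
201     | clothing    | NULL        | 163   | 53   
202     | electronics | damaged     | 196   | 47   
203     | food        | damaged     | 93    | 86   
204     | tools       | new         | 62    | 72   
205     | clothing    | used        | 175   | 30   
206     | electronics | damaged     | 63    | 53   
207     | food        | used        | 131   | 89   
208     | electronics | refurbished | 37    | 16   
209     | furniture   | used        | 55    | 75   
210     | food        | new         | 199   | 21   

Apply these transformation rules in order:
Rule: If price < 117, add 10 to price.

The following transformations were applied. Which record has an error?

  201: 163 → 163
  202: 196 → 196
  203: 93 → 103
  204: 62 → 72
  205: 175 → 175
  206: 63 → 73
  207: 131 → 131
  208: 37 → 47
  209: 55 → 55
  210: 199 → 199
Record 209 has an error. The correct transformed value should be 65, not 55.

Step 1: Check each record against the rule
Step 2: Record 209 has price = 55
Step 3: Since 55 < 117, the bonus should have been applied
Step 4: Correct value = 65, but claimed value = 55
Conclusion: Record 209 has the error.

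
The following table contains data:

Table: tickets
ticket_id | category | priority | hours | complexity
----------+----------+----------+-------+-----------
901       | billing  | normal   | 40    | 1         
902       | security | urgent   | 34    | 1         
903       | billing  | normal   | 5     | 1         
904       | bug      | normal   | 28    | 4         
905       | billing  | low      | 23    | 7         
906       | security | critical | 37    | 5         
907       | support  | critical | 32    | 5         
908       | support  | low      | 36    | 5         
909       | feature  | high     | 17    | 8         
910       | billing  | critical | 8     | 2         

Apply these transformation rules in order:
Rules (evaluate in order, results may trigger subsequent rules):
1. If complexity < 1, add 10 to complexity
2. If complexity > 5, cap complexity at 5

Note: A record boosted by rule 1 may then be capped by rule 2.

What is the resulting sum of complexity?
34

Step 1: Apply rule 1 to records with complexity < 1
  - 0 records get bonus of 10
  - Of these, 0 records then exceed 5 and get capped
Step 2: Apply rule 2 to records with complexity > 5
  - 2 records (original) are capped
Step 3: Calculate final sum = 34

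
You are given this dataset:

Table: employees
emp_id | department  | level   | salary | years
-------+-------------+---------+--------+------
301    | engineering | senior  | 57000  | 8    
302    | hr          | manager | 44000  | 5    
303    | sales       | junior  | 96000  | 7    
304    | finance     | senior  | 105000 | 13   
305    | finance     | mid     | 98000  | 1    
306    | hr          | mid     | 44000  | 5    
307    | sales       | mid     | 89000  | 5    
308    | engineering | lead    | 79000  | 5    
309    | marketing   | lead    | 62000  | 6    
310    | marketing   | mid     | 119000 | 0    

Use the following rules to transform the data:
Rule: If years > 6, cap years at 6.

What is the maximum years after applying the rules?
6

Step 1: Original maximum years = 13
Step 2: Apply cap at 6
Step 3: 3 records had years > 6 and were capped
Step 4: Maximum after transformation = 6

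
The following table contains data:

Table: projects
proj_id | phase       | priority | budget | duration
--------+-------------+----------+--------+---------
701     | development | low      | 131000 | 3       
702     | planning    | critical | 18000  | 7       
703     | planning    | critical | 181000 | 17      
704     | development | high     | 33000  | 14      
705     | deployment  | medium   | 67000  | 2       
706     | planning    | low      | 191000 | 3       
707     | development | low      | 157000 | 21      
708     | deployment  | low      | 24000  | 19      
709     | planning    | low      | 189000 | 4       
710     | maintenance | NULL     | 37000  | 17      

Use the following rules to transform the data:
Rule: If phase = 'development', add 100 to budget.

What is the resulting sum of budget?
1028300

Step 1: Count records where phase = 'development': 3
Step 2: Total bonus added: 3 × 100 = 300
Step 3: Original sum of budget: 1028000
Step 4: Final sum = 1028000 + 300 = 1028300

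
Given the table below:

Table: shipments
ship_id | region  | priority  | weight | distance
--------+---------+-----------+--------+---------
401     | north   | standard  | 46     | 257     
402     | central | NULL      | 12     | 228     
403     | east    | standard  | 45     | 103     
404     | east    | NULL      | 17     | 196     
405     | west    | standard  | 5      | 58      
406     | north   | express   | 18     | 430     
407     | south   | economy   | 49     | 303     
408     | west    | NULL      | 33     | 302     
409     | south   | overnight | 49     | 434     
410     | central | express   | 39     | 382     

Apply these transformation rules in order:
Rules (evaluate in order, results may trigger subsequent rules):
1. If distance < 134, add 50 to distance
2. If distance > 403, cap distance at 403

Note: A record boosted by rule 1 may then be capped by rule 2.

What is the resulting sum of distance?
2735

Step 1: Apply rule 1 to records with distance < 134
  - 2 records get bonus of 50
  - Of these, 0 records then exceed 403 and get capped
Step 2: Apply rule 2 to records with distance > 403
  - 2 records (original) are capped
Step 3: Calculate final sum = 2735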